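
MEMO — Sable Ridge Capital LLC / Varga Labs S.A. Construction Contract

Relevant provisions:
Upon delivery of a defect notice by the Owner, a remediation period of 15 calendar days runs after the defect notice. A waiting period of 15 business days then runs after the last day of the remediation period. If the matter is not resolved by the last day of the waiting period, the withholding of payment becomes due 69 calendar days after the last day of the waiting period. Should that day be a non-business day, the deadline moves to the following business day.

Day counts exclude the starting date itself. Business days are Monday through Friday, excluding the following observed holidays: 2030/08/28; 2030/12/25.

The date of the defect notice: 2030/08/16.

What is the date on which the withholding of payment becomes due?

Adding 15 calendar days to 2030/08/16 gives 2030/08/31, which is the last day of the remediation period.
The last day of the waiting period: 15 business days after Saturday, 2030/08/31, skipping weekends — Sep 2, Sep 3, Sep 4, Sep 5, …, Sep 18, Sep 19, Sep 20 — lands on Friday, 2030/09/20.
The date on which the withholding of payment becomes due: 2030/09/20 + 69 days = 2030/11/28. 2030/11/28 is a Thursday and is not a listed holiday, so no roll-forward applies.

2030/11/28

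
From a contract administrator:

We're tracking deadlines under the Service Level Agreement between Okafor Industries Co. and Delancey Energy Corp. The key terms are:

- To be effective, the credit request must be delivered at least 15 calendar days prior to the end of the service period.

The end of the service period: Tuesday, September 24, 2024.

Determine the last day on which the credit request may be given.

September 9, 2024

Counting back 15 calendar days from September 24, 2024 gives September 9, 2024.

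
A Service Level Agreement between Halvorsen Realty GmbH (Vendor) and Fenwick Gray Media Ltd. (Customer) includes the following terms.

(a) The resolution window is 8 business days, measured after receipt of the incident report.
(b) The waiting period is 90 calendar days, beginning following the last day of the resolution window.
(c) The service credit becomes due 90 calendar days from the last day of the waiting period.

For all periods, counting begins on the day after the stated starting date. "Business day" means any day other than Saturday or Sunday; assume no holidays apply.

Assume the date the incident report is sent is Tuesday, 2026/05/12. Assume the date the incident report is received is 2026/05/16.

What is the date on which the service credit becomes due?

From Saturday, 2026/05/16, 8 business days (May 18, May 19, May 20, May 21, May 22, May 25, May 26, May 27, skipping weekends) brings us to Wednesday, 2026/05/27, which is the last day of the resolution window.
Adding 90 calendar days to 2026/05/27 gives 2026/08/25, which is the last day of the waiting period.
The date on which the service credit becomes due: 2026/08/25 + 90 days = 2026/11/23.

2026/11/23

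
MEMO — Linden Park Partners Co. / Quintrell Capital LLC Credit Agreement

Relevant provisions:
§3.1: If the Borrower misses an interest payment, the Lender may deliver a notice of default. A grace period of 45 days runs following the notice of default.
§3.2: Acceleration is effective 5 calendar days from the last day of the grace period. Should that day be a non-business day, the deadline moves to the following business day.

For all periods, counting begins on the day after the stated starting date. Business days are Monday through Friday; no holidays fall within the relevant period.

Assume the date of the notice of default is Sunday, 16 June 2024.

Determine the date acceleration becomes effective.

5 August 2024

Adding 45 calendar days to 16 June 2024 gives 31 July 2024, which is the last day of the grace period.
The date acceleration becomes effective: 31 July 2024 + 5 days = 5 August 2024. 5 August 2024 is a Monday, so no roll-forward applies.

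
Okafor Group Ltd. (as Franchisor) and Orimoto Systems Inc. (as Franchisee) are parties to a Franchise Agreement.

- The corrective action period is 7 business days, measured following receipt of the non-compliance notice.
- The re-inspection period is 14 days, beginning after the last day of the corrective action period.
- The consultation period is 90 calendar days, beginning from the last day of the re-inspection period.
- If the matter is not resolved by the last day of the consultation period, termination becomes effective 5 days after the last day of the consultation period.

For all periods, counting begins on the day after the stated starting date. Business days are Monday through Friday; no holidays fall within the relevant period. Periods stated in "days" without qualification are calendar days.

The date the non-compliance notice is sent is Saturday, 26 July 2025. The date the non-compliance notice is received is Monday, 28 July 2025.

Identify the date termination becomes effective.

23 November 2025

The last day of the corrective action period: 7 business days after Monday, 28 July 2025, skipping weekends — Jul 29, Jul 30, Jul 31, Aug 1, Aug 4, Aug 5, Aug 6 — lands on Wednesday, 6 August 2025.
The last day of the re-inspection period: 14 calendar days after 6 August 2025 is 20 August 2025.
Adding 90 calendar days to 20 August 2025 gives 18 November 2025, which is the last day of the consultation period.
The date termination becomes effective: 18 November 2025 + 5 days = 23 November 2025.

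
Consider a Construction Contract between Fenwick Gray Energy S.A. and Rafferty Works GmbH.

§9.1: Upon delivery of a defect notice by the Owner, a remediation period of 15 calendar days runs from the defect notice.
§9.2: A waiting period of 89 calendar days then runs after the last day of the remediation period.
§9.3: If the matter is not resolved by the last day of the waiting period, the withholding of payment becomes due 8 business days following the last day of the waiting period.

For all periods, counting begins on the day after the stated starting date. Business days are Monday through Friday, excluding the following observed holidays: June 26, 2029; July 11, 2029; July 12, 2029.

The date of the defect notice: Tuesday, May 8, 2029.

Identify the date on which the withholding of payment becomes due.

August 30, 2029

Adding 15 calendar days to May 8, 2029 gives May 23, 2029, which is the last day of the remediation period.
The last day of the waiting period: May 23, 2029 + 89 days = August 20, 2029.
The date on which the withholding of payment becomes due: counting 8 business days from Monday, August 20, 2029 (Aug 21, Aug 22, Aug 23, Aug 24, Aug 27, Aug 28, Aug 29, Aug 30, skipping weekends) reaches Thursday, August 30, 2029.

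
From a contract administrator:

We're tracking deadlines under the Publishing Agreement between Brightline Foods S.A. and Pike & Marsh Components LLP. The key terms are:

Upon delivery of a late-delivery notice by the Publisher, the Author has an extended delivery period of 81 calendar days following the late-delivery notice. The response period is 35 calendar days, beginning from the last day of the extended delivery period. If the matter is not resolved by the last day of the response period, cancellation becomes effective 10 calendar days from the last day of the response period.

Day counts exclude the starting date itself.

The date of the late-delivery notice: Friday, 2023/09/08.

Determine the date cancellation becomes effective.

The last day of the extended delivery period: 2023/09/08 + 81 days = 2023/11/28.
The last day of the response period: 2023/11/28 + 35 days = 2024/01/02.
Adding 10 calendar days to 2024/01/02 gives 2024/01/12, which is the date cancellation becomes effective.

2024/01/12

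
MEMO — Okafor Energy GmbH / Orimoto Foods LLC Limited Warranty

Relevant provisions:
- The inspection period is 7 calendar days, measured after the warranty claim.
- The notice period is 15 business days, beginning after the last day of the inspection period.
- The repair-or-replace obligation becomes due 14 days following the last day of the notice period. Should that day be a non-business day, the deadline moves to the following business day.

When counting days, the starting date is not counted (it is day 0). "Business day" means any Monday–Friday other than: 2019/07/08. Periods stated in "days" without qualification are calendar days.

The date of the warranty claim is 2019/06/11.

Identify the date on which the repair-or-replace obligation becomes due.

2019/07/24

The last day of the inspection period: 7 calendar days after 2019/06/11 is 2019/06/18.
The last day of the notice period: counting 15 business days from Tuesday, 2019/06/18 (Jun 19, Jun 20, Jun 21, Jun 24, …, Jul 5, Jul 9, Jul 10, skipping weekends and the listed holiday on Jul 8) reaches Wednesday, 2019/07/10.
The date on which the repair-or-replace obligation becomes due: 14 calendar days after 2019/07/10 is 2019/07/24. 2019/07/24 is a Wednesday and is not a listed holiday, so no roll-forward applies.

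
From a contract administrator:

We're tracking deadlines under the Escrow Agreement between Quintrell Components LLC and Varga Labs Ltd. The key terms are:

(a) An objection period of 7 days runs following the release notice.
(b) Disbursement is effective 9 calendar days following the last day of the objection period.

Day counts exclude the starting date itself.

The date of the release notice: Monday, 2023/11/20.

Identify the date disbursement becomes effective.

The last day of the objection period: 7 calendar days after 2023/11/20 is 2023/11/27.
The date disbursement becomes effective: 9 calendar days after 2023/11/27 is 2023/12/06.

2023/12/06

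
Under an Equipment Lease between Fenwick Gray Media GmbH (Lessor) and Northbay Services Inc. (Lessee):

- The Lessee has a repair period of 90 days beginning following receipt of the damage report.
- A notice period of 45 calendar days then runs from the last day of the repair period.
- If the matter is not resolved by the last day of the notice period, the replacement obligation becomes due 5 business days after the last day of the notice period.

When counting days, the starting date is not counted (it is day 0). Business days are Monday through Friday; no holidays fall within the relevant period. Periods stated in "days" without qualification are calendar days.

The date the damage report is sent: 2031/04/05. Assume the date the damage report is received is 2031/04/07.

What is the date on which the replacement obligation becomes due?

2031/08/27

The last day of the repair period: 2031/04/07 + 90 days = 2031/07/06.
The last day of the notice period: 2031/07/06 + 45 days = 2031/08/20.
From Wednesday, 2031/08/20, 5 business days (Aug 21, Aug 22, Aug 25, Aug 26, Aug 27, skipping weekends) brings us to Wednesday, 2031/08/27, which is the date on which the replacement obligation becomes due.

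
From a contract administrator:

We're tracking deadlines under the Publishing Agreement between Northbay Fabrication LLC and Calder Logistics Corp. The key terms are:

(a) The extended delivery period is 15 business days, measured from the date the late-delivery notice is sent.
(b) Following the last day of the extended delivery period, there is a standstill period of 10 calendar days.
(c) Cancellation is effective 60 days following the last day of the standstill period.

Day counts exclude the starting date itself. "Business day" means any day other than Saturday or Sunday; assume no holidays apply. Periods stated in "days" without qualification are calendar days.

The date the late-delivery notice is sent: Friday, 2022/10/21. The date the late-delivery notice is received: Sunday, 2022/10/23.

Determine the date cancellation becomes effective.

The last day of the extended delivery period: 15 business days after Friday, 2022/10/21, skipping weekends — Oct 24, Oct 25, Oct 26, Oct 27, …, Nov 9, Nov 10, Nov 11 — lands on Friday, 2022/11/11.
Adding 10 calendar days to 2022/11/11 gives 2022/11/21, which is the last day of the standstill period.
Adding 60 calendar days to 2022/11/21 gives 2023/01/20, which is the date cancellation becomes effective.

2023/01/20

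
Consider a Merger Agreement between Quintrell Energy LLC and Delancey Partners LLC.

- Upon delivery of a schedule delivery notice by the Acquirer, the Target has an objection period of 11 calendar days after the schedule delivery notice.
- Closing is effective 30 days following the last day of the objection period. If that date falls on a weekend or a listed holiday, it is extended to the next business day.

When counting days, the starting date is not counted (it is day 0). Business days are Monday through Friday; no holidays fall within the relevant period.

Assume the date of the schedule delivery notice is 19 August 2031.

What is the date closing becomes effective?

29 September 2031

The last day of the objection period: 11 calendar days after 19 August 2031 is 30 August 2031.
The date closing becomes effective: 30 August 2031 + 30 days = 29 September 2031. 29 September 2031 is a Monday, so no roll-forward applies.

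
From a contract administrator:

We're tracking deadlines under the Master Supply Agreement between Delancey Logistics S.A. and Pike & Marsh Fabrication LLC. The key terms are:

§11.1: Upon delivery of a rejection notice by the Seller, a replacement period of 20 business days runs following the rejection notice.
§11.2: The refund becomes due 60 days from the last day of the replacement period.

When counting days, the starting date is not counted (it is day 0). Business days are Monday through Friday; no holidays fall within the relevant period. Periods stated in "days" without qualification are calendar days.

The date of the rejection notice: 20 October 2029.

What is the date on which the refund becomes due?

15 January 2030

The last day of the replacement period: 20 business days after Saturday, 20 October 2029, skipping weekends — Oct 22, Oct 23, Oct 24, Oct 25, …, Nov 14, Nov 15, Nov 16 — lands on Friday, 16 November 2029.
The date on which the refund becomes due: 60 calendar days after 16 November 2029 is 15 January 2030.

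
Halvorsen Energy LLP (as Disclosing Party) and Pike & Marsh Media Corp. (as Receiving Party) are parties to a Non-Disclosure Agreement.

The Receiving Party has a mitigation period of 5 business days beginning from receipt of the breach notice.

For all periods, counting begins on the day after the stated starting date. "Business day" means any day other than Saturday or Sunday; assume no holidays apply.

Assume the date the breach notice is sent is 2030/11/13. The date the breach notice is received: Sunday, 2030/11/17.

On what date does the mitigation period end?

2030/11/22

The last day of the mitigation period: 5 business days after Sunday, 2030/11/17, skipping weekends — Nov 18, Nov 19, Nov 20, Nov 21, Nov 22 — lands on Friday, 2030/11/22.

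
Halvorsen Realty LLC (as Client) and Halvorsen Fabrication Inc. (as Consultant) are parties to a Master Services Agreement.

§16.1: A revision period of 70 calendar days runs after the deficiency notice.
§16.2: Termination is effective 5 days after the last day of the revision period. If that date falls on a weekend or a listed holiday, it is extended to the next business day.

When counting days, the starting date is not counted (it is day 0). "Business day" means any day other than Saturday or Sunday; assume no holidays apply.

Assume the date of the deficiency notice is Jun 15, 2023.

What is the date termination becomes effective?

The last day of the revision period: 70 calendar days after Jun 15, 2023 is Aug 24, 2023.
The date termination becomes effective: Aug 24, 2023 + 5 days = Aug 29, 2023. Aug 29, 2023 is a Tuesday, so no roll-forward applies.

Aug 29, 2023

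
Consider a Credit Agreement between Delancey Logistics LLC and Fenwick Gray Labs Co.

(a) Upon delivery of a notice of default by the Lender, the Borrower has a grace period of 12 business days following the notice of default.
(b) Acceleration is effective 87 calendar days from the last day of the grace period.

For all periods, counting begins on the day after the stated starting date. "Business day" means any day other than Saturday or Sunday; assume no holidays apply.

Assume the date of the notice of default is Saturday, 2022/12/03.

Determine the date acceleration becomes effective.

The last day of the grace period: counting 12 business days from Saturday, 2022/12/03 (Dec 5, Dec 6, Dec 7, Dec 8, …, Dec 16, Dec 19, Dec 20, skipping weekends) reaches Tuesday, 2022/12/20.
The date acceleration becomes effective: 87 calendar days after 2022/12/20 is 2023/03/17.

2023/03/17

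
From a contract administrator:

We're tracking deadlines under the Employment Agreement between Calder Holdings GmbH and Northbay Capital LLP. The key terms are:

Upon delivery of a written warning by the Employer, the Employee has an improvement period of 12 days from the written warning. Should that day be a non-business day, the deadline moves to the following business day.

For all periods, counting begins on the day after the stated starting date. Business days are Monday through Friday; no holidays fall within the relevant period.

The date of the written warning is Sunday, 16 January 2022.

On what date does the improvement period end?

The last day of the improvement period: 16 January 2022 + 12 days = 28 January 2022. 28 January 2022 is a Friday, so no roll-forward applies.

28 January 2022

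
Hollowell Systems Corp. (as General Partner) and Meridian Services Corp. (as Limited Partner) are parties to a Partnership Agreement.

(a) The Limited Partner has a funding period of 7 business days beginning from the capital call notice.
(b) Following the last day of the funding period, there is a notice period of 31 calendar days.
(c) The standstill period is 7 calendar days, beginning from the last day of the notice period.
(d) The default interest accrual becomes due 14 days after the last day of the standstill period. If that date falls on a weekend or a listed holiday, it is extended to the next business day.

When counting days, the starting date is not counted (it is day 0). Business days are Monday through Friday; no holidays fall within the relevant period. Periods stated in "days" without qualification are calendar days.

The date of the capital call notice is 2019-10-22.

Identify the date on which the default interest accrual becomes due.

2019-12-23

From Tuesday, 2019-10-22, 7 business days (Oct 23, Oct 24, Oct 25, Oct 28, Oct 29, Oct 30, Oct 31, skipping weekends) brings us to Thursday, 2019-10-31, which is the last day of the funding period.
The last day of the notice period: 31 calendar days after 2019-10-31 is 2019-12-01.
The last day of the standstill period: 2019-12-01 + 7 days = 2019-12-08.
The date on which the default interest accrual becomes due: 2019-12-08 + 14 days = 2019-12-22. That falls on a Sunday, so it rolls to the next business day, Monday, 2019-12-23.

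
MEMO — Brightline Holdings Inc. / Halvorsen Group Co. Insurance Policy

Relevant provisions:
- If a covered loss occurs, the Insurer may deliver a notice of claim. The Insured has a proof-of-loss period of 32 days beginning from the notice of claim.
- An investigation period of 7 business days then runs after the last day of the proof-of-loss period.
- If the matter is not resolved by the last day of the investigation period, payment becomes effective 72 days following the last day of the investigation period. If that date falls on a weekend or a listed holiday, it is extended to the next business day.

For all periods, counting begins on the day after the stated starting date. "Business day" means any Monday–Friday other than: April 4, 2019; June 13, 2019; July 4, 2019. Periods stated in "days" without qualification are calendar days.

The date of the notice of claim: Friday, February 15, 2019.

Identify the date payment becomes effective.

The last day of the proof-of-loss period: February 15, 2019 + 32 days = March 19, 2019.
The last day of the investigation period: 7 business days after Tuesday, March 19, 2019, skipping weekends — Mar 20, Mar 21, Mar 22, Mar 25, Mar 26, Mar 27, Mar 28 — lands on Thursday, March 28, 2019.
The date payment becomes effective: March 28, 2019 + 72 days = June 8, 2019. That falls on a Saturday, so it rolls to the next business day, Monday, June 10, 2019.

June 10, 2019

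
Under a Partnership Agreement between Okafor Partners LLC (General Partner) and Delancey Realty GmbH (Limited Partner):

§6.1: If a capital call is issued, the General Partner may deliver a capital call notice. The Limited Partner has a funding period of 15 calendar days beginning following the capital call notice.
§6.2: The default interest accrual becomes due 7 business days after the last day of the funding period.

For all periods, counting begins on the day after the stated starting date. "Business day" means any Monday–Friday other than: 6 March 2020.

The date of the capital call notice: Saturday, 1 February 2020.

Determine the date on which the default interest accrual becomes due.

25 February 2020

Adding 15 calendar days to 1 February 2020 gives 16 February 2020, which is the last day of the funding period.
The date on which the default interest accrual becomes due: counting 7 business days from Sunday, 16 February 2020 (Feb 17, Feb 18, Feb 19, Feb 20, Feb 21, Feb 24, Feb 25, skipping weekends) reaches Tuesday, 25 February 2020.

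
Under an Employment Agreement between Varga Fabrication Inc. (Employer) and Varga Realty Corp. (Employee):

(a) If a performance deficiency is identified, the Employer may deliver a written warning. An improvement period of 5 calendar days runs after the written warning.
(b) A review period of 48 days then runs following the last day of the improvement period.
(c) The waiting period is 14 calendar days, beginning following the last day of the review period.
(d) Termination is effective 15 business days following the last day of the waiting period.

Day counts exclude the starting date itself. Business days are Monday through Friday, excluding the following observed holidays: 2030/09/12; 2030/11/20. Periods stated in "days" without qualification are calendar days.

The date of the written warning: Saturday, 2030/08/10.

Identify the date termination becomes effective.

The last day of the improvement period: 5 calendar days after 2030/08/10 is 2030/08/15.
The last day of the review period: 48 calendar days after 2030/08/15 is 2030/10/02.
The last day of the waiting period: 14 calendar days after 2030/10/02 is 2030/10/16.
The date termination becomes effective: 15 business days after Wednesday, 2030/10/16, skipping weekends — Oct 17, Oct 18, Oct 21, Oct 22, …, Nov 4, Nov 5, Nov 6 — lands on Wednesday, 2030/11/06.

2030/11/06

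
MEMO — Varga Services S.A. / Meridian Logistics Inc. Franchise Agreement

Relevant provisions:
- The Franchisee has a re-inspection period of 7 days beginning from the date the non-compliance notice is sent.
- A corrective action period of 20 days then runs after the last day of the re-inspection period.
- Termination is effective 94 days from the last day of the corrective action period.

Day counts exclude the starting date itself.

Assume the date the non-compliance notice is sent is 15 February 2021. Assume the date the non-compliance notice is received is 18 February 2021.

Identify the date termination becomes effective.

The last day of the re-inspection period: 15 February 2021 + 7 days = 22 February 2021.
The last day of the corrective action period: 22 February 2021 + 20 days = 14 March 2021.
Adding 94 calendar days to 14 March 2021 gives 16 June 2021, which is the date termination becomes effective.

16 June 2021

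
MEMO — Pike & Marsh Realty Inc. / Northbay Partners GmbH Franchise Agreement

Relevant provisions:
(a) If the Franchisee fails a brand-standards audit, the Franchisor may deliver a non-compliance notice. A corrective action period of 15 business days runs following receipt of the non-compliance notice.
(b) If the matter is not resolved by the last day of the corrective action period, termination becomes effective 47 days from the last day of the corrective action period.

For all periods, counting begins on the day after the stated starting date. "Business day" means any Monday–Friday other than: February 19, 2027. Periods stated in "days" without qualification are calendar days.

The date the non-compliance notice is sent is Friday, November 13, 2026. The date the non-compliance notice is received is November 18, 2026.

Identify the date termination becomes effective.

From Wednesday, November 18, 2026, 15 business days (Nov 19, Nov 20, Nov 23, Nov 24, …, Dec 7, Dec 8, Dec 9, skipping weekends) brings us to Wednesday, December 9, 2026, which is the last day of the corrective action period.
The date termination becomes effective: 47 calendar days after December 9, 2026 is January 25, 2027.

January 25, 2027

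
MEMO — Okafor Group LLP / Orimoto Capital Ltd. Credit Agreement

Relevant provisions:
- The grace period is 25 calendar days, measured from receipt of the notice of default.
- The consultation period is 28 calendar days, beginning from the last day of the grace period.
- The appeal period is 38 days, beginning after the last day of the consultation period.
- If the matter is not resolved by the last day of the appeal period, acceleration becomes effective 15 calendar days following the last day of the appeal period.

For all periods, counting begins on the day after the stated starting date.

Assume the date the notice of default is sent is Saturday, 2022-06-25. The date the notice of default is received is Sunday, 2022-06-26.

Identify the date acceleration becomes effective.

The last day of the grace period: 2022-06-26 + 25 days = 2022-07-21.
The last day of the consultation period: 28 calendar days after 2022-07-21 is 2022-08-18.
Adding 38 calendar days to 2022-08-18 gives 2022-09-25, which is the last day of the appeal period.
The date acceleration becomes effective: 2022-09-25 + 15 days = 2022-10-10.

2022-10-10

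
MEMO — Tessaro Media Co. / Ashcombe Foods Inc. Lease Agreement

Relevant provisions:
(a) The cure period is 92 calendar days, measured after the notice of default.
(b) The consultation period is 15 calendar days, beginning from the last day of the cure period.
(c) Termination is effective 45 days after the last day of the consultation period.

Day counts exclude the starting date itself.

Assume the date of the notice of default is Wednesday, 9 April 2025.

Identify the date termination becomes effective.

The last day of the cure period: 92 calendar days after 9 April 2025 is 10 July 2025.
The last day of the consultation period: 15 calendar days after 10 July 2025 is 25 July 2025.
The date termination becomes effective: 45 calendar days after 25 July 2025 is 8 September 2025.

8 September 2025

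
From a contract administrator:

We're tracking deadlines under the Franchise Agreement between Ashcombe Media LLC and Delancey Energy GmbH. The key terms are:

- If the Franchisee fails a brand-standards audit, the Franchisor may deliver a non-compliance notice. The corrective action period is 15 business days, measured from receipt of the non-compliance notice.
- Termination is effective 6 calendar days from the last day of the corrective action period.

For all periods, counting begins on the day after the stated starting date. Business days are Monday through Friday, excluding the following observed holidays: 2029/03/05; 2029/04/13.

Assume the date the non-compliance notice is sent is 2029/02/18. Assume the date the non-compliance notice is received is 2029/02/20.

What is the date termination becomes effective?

2029/03/20

The last day of the corrective action period: 15 business days after Tuesday, 2029/02/20, skipping weekends and the listed holiday on Mar 5 — Feb 21, Feb 22, Feb 23, Feb 26, …, Mar 12, Mar 13, Mar 14 — lands on Wednesday, 2029/03/14.
Adding 6 calendar days to 2029/03/14 gives 2029/03/20, which is the date termination becomes effective.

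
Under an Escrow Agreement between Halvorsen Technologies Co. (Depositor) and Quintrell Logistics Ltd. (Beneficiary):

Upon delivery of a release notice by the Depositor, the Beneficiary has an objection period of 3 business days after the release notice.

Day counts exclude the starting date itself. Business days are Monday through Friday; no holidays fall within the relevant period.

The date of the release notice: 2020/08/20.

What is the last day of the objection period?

2020/08/25

The last day of the objection period: counting 3 business days from Thursday, 2020/08/20 (Aug 21, Aug 24, Aug 25, skipping weekends) reaches Tuesday, 2020/08/25.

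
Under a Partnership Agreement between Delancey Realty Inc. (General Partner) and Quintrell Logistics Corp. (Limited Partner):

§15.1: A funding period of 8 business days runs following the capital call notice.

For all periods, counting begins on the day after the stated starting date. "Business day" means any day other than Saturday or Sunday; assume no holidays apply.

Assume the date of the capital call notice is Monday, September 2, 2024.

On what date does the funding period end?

From Monday, September 2, 2024, 8 business days (Sep 3, Sep 4, Sep 5, Sep 6, Sep 9, Sep 10, Sep 11, Sep 12, skipping weekends) brings us to Thursday, September 12, 2024, which is the last day of the funding period.

September 12, 2024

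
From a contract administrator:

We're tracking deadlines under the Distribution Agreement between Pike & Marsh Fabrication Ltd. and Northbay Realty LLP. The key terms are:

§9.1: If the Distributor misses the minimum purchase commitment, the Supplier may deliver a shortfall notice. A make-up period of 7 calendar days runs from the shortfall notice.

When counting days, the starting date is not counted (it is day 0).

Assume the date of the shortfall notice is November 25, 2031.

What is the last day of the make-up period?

Adding 7 calendar days to November 25, 2031 gives December 2, 2031, which is the last day of the make-up period.

December 2, 2031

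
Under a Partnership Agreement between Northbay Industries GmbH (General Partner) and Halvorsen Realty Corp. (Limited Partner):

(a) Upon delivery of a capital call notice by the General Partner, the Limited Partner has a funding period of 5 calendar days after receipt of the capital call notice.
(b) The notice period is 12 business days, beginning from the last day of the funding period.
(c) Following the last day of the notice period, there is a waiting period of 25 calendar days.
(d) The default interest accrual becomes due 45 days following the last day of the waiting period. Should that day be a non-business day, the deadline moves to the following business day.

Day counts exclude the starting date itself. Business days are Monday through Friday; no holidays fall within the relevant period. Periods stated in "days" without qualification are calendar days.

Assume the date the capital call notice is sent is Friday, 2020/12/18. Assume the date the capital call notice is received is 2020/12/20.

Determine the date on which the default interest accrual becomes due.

Adding 5 calendar days to 2020/12/20 gives 2020/12/25, which is the last day of the funding period.
The last day of the notice period: 12 business days after Friday, 2020/12/25, skipping weekends — Dec 28, Dec 29, Dec 30, Dec 31, …, Jan 8, Jan 11, Jan 12 — lands on Tuesday, 2021/01/12.
Adding 25 calendar days to 2021/01/12 gives 2021/02/06, which is the last day of the waiting period.
The date on which the default interest accrual becomes due: 45 calendar days after 2021/02/06 is 2021/03/23. 2021/03/23 is a Tuesday, so no roll-forward applies.

2021/03/23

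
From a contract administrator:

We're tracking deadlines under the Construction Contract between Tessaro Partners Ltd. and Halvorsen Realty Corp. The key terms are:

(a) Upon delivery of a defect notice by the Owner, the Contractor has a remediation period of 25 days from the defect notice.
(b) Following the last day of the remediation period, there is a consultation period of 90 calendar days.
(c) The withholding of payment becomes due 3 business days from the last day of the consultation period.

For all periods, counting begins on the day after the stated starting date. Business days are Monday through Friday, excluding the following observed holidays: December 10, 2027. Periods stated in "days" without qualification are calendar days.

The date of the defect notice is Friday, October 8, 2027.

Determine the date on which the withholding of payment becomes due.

February 3, 2028

Adding 25 calendar days to October 8, 2027 gives November 2, 2027, which is the last day of the remediation period.
The last day of the consultation period: 90 calendar days after November 2, 2027 is January 31, 2028.
The date on which the withholding of payment becomes due: counting 3 business days from Monday, January 31, 2028 (Feb 1, Feb 2, Feb 3, skipping weekends) reaches Thursday, February 3, 2028.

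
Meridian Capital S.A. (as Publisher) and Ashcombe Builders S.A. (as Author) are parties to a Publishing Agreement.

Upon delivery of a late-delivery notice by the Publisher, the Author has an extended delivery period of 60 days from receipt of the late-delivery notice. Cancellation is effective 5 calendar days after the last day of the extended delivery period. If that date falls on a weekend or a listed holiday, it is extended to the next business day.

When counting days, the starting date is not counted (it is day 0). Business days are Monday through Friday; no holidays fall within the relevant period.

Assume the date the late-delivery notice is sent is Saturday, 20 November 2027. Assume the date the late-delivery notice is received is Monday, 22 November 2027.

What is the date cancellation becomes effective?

26 January 2028

The last day of the extended delivery period: 60 calendar days after 22 November 2027 is 21 January 2028.
The date cancellation becomes effective: 21 January 2028 + 5 days = 26 January 2028. 26 January 2028 is a Wednesday, so no roll-forward applies.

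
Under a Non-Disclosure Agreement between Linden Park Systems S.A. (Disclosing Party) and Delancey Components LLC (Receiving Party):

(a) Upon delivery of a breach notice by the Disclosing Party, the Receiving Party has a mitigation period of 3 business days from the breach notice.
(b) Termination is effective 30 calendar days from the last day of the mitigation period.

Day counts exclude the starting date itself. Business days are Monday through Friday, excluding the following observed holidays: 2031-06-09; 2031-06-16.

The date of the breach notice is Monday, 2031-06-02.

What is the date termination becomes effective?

2031-07-05

The last day of the mitigation period: 3 business days after Monday, 2031-06-02, skipping weekends — Jun 3, Jun 4, Jun 5 — lands on Thursday, 2031-06-05.
The date termination becomes effective: 2031-06-05 + 30 days = 2031-07-05.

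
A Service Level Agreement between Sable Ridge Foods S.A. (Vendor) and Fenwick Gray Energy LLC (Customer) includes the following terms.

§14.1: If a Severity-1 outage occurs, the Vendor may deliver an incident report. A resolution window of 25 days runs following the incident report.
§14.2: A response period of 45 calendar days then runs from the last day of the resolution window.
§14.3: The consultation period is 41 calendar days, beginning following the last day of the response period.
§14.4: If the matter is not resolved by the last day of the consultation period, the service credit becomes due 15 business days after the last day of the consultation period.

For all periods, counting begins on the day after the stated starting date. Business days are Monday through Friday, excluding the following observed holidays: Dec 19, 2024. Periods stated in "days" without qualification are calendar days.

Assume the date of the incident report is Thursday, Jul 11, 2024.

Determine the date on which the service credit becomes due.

Nov 20, 2024

Adding 25 calendar days to Jul 11, 2024 gives Aug 5, 2024, which is the last day of the resolution window.
Adding 45 calendar days to Aug 5, 2024 gives Sep 19, 2024, which is the last day of the response period.
The last day of the consultation period: Sep 19, 2024 + 41 days = Oct 30, 2024.
The date on which the service credit becomes due: 15 business days after Wednesday, Oct 30, 2024, skipping weekends — Oct 31, Nov 1, Nov 4, Nov 5, …, Nov 18, Nov 19, Nov 20 — lands on Wednesday, Nov 20, 2024.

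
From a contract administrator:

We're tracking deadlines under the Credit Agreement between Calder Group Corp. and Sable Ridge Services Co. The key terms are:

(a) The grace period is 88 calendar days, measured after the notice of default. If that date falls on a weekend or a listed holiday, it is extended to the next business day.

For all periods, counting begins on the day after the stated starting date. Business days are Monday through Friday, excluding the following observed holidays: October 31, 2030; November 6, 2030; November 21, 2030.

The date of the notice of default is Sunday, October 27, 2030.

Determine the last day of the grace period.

Adding 88 calendar days to October 27, 2030 gives January 23, 2031, which is the last day of the grace period. January 23, 2031 is a Thursday and is not a listed holiday, so no roll-forward applies.

January 23, 2031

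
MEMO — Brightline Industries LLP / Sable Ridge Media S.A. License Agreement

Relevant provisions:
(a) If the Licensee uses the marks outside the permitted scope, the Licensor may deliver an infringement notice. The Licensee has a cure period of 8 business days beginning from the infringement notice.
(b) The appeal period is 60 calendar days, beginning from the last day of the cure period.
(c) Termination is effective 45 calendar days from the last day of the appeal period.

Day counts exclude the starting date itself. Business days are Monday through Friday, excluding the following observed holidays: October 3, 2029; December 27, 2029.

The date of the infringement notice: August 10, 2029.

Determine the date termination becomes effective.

December 5, 2029

From Friday, August 10, 2029, 8 business days (Aug 13, Aug 14, Aug 15, Aug 16, Aug 17, Aug 20, Aug 21, Aug 22, skipping weekends) brings us to Wednesday, August 22, 2029, which is the last day of the cure period.
The last day of the appeal period: 60 calendar days after August 22, 2029 is October 21, 2029.
Adding 45 calendar days to October 21, 2029 gives December 5, 2029, which is the date termination becomes effective.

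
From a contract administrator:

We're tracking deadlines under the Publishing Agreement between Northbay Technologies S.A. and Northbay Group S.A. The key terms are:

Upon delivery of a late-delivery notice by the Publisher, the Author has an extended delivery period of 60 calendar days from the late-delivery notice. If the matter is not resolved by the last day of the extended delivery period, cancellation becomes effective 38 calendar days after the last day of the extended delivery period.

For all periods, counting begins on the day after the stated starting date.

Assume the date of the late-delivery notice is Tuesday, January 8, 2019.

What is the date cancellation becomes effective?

The last day of the extended delivery period: 60 calendar days after January 8, 2019 is March 9, 2019.
The date cancellation becomes effective: March 9, 2019 + 38 days = April 16, 2019.

April 16, 2019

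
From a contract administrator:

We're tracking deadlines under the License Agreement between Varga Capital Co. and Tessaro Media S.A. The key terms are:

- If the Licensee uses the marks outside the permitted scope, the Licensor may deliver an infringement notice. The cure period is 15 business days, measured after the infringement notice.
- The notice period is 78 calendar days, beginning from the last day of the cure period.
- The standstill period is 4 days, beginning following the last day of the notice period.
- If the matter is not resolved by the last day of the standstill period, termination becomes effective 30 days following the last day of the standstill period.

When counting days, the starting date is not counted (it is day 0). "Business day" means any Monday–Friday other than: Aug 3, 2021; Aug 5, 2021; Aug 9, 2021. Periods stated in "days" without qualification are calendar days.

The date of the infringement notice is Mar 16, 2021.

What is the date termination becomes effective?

Jul 27, 2021

The last day of the cure period: counting 15 business days from Tuesday, Mar 16, 2021 (Mar 17, Mar 18, Mar 19, Mar 22, …, Apr 2, Apr 5, Apr 6, skipping weekends) reaches Tuesday, Apr 6, 2021.
The last day of the notice period: Apr 6, 2021 + 78 days = Jun 23, 2021.
The last day of the standstill period: 4 calendar days after Jun 23, 2021 is Jun 27, 2021.
The date termination becomes effective: Jun 27, 2021 + 30 days = Jul 27, 2021.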